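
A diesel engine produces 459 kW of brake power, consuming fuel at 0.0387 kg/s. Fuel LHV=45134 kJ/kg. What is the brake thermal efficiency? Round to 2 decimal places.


eta_BTE = (BP / (mf * LHV)) * 100
Denominator = 0.0387 * 45134 = 1746.6858 kW
eta_BTE = (459 / 1746.6858) * 100 = 26.28%


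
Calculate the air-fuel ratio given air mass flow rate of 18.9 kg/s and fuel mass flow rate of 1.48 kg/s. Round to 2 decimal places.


AFR = m_air / m_fuel
AFR = 18.9 / 1.48 = 12.77


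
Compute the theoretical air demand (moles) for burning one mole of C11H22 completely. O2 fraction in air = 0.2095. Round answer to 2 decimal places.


Balanced combustion: C11H22 + 16.5 O2 -> 11 CO2 + 11 H2O
O2 needed = C + H/4 = 11 + 22/4 = 16.50 moles
Air moles = O2 / 0.2095 = 16.50 / 0.2095 = 78.76 moles air


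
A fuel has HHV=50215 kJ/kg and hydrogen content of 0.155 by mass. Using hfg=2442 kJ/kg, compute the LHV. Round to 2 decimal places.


LHV = HHV - hfg * 9 * H
Water correction = 2442 * 9 * 0.155 = 3406.590 kJ/kg
LHV = 50215 - 3406.590 = 46808.41 kJ/kg


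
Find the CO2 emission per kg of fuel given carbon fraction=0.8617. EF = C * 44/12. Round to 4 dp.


EF = C_frac * (M_CO2 / M_C)
EF = 0.8617 * (44/12)
EF = 0.8617 * 3.666667 = 3.1596 kg_CO2/kg_fuel


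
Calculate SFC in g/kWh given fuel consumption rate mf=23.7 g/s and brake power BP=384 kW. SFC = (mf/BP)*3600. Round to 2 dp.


SFC = (mf / BP) * 3600
Rate = 23.7 / 384 = 0.061719 g/(s*kW)
SFC = 0.061719 * 3600 = 222.19 g/kWh


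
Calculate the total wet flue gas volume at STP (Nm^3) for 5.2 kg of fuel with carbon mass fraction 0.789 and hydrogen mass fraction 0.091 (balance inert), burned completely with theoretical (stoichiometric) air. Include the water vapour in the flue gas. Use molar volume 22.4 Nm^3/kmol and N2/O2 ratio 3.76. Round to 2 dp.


Per kg fuel: CO2 = (C/12 kmol)*22.4 = (0.789/12)*22.4 = 1.47280 Nm^3
Per kg fuel: H2O = (H/2 kmol)*22.4 = (0.091/2)*22.4 = 1.01920 Nm^3
O2 needed per kg fuel = C/12 + H/4 = 0.789/12 + 0.091/4 = 0.08850000 kmol
Per kg fuel: N2 = O2*3.76*22.4 = 0.08850000*3.76*22.4 = 7.45382 Nm^3
Total per kg = 1.47280 + 1.01920 + 7.45382 = 9.94582 Nm^3
Total = 9.94582 * 5.2 = 51.72 Nm^3


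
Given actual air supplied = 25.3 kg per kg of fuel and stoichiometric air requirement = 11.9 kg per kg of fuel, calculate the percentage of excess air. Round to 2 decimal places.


Excess air = actual - stoichiometric = 25.3 - 11.9 = 13.40 kg/kg fuel
Excess air % = (excess / stoich) * 100 = (13.40 / 11.9) * 100 = 112.61%


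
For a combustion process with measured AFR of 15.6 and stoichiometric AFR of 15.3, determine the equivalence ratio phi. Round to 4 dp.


phi = AFR_stoich / AFR_actual
phi = 15.3 / 15.6 = 0.9808


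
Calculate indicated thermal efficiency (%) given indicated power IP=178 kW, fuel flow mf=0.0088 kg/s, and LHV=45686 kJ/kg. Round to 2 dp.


eta_ith = (IP / (mf * LHV)) * 100
Denominator = 0.0088 * 45686 = 402.0368 kW
eta_ith = (178 / 402.0368) * 100 = 44.27%


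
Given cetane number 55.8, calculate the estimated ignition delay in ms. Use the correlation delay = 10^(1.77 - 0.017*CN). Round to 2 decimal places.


delay = 10^(1.77 - 0.017*CN)
Exponent = 1.77 - 0.017*55.8 = 0.8214
delay = 10^0.8214 = 6.63 ms


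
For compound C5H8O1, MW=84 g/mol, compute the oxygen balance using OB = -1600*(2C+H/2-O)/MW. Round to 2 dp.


OB = -1600 * (2C + H/2 - O) / MW
Inner = 2*5 + 8/2 - 1 = 13.00
OB = -1600 * 13.00 / 84 = -247.62%


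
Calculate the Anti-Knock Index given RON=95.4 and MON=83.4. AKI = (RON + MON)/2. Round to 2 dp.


AKI = (RON + MON) / 2
AKI = (95.4 + 83.4) / 2
AKI = 178.8 / 2 = 89.40


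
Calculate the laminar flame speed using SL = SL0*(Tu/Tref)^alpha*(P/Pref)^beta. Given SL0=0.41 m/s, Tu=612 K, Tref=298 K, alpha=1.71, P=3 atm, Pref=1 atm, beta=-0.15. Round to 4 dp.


SL = SL0 * (Tu/Tref)^alpha * (P/Pref)^beta
T ratio = 612/298 = 2.05369128
(T ratio)^alpha = 2.05369128^1.71 = 3.423222
(P/Pref)^beta = 3^(-0.15) = 0.848070
SL = 0.41 * 3.423222 * 0.848070 = 1.1903 m/s


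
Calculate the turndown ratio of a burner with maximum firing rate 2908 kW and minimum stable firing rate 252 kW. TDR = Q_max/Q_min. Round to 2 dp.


TDR = Q_max / Q_min
TDR = 2908 / 252 = 11.54


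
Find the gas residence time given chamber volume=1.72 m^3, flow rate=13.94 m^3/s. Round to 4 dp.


tau = V / Q_flow
tau = 1.72 / 13.94 = 0.1234 s


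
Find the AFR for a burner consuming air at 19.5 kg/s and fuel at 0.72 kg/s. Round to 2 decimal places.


AFR = m_air / m_fuel
AFR = 19.5 / 0.72 = 27.08


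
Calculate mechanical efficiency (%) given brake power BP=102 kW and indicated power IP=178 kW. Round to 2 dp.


eta_mech = (BP / IP) * 100
Ratio = 102 / 178 = 0.5730
eta_mech = 0.5730 * 100 = 57.30%


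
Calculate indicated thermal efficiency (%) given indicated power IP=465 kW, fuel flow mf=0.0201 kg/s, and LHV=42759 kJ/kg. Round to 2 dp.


eta_ith = (IP / (mf * LHV)) * 100
Denominator = 0.0201 * 42759 = 859.4559 kW
eta_ith = (465 / 859.4559) * 100 = 54.10%


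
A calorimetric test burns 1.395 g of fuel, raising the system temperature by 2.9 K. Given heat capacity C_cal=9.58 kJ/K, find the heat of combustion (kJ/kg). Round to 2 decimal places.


Hc = C_cal * delta_T / m_fuel
Q_released = 9.58 * 2.9 = 27.7820 kJ
m_fuel = 1.395 g = 1.395/1000 kg = 0.001395 kg
Hc = 27.7820 / 0.001395 = 19915.41 kJ/kg


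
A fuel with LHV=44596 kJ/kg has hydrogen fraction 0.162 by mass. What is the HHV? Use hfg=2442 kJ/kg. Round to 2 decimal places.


HHV = LHV + hfg * 9 * H
Water addition = 2442 * 9 * 0.162 = 3560.436 kJ/kg
HHV = 44596 + 3560.436 = 48156.44 kJ/kg


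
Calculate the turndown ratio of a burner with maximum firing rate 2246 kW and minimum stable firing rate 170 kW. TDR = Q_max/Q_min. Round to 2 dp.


TDR = Q_max / Q_min
TDR = 2246 / 170 = 13.21


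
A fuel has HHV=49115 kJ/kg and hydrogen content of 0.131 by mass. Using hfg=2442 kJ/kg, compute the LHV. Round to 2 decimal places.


LHV = HHV - hfg * 9 * H
Water correction = 2442 * 9 * 0.131 = 2879.118 kJ/kg
LHV = 49115 - 2879.118 = 46235.88 kJ/kg


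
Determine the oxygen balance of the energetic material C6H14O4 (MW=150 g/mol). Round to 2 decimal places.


OB = -1600 * (2C + H/2 - O) / MW
Inner = 2*6 + 14/2 - 4 = 15.00
OB = -1600 * 15.00 / 150 = -160.00%


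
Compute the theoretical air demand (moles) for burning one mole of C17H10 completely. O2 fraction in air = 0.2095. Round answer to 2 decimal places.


Balanced combustion: C17H10 + 19.5 O2 -> 17 CO2 + 5 H2O
O2 needed = C + H/4 = 17 + 10/4 = 19.50 moles
Air moles = O2 / 0.2095 = 19.50 / 0.2095 = 93.08 moles air


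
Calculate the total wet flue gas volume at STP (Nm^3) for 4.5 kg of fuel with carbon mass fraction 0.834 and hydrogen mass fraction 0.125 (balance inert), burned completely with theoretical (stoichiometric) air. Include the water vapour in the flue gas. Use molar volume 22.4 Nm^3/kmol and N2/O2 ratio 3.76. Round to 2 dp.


Per kg fuel: CO2 = (C/12 kmol)*22.4 = (0.834/12)*22.4 = 1.55680 Nm^3
Per kg fuel: H2O = (H/2 kmol)*22.4 = (0.125/2)*22.4 = 1.40000 Nm^3
O2 needed per kg fuel = C/12 + H/4 = 0.834/12 + 0.125/4 = 0.10075000 kmol
Per kg fuel: N2 = O2*3.76*22.4 = 0.10075000*3.76*22.4 = 8.48557 Nm^3
Total per kg = 1.55680 + 1.40000 + 8.48557 = 11.44237 Nm^3
Total = 11.44237 * 4.5 = 51.49 Nm^3


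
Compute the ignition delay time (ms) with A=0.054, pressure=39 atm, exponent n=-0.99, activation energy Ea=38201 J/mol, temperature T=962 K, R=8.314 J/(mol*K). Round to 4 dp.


tau = A * P^n * exp(Ea/(R*T))
P^n = 39^(-0.99) = 0.02659782
Ea/(R*T) = 38201/(8.314*962) = 4.776278
exp(Ea/(R*T)) = 118.661924
tau = 0.054 * 0.02659782 * 118.661924 = 0.1704 ms


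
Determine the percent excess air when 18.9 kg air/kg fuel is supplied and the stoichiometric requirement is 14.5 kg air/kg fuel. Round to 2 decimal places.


Excess air = actual - stoichiometric = 18.9 - 14.5 = 4.40 kg/kg fuel
Excess air % = (excess / stoich) * 100 = (4.40 / 14.5) * 100 = 30.34%


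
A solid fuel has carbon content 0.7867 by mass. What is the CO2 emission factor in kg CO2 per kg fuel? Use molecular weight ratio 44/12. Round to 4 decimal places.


EF = C_frac * (M_CO2 / M_C)
EF = 0.7867 * (44/12)
EF = 0.7867 * 3.666667 = 2.8846 kg_CO2/kg_fuel


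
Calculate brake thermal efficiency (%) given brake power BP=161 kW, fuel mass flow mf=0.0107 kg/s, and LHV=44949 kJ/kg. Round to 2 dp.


eta_BTE = (BP / (mf * LHV)) * 100
Denominator = 0.0107 * 44949 = 480.9543 kW
eta_BTE = (161 / 480.9543) * 100 = 33.48%


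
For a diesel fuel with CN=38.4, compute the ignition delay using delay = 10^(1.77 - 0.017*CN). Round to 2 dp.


delay = 10^(1.77 - 0.017*CN)
Exponent = 1.77 - 0.017*38.4 = 1.1172
delay = 10^1.1172 = 13.10 ms


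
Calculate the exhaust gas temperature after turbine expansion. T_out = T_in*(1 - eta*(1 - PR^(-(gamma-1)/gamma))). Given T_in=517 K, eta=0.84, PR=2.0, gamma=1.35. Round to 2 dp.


T_out = T_in * (1 - eta * (1 - PR^(-(gamma-1)/gamma)))
Exponent = -(1.35-1)/1.35 = -0.25925926
PR^exp = 2.0^(-0.25925926) = 0.83551680
Factor = 1 - 0.84*(1 - 0.83551680) = 0.86183411
T_out = 517 * 0.86183411 = 445.57 K


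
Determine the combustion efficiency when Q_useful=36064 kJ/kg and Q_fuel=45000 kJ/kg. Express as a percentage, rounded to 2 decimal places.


Efficiency = (Q_useful / Q_fuel) * 100
Efficiency = (36064 / 45000) * 100
Efficiency = 0.8014 * 100 = 80.14%


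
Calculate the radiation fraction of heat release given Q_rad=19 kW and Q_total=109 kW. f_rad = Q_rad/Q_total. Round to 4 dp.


f_rad = Q_rad / Q_total
f_rad = 19 / 109 = 0.1743


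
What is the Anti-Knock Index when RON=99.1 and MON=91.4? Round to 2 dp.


AKI = (RON + MON) / 2
AKI = (99.1 + 91.4) / 2
AKI = 190.5 / 2 = 95.25


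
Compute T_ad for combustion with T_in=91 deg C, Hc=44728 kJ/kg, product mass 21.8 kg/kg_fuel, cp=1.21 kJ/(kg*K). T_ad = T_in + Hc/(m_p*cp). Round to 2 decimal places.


T_ad = T_in + Hc / (m_p * cp)
Denominator = 21.8 * 1.21 = 26.3780
Temperature rise = 44728 / 26.3780 = 1695.66 K
T_ad = 91 + 1695.66 = 1786.66 deg C


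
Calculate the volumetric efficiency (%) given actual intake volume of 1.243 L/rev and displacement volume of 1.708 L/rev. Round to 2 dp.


eta_v = (V_actual / V_disp) * 100
Ratio = 1.243 / 1.708 = 0.7278
eta_v = 0.7278 * 100 = 72.78%


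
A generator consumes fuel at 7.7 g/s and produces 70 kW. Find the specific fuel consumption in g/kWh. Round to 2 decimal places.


SFC = (mf / BP) * 3600
Rate = 7.7 / 70 = 0.110000 g/(s*kW)
SFC = 0.110000 * 3600 = 396.00 g/kWh


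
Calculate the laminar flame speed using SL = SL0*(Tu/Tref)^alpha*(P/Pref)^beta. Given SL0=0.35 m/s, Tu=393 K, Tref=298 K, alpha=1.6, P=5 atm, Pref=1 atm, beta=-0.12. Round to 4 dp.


SL = SL0 * (Tu/Tref)^alpha * (P/Pref)^beta
T ratio = 393/298 = 1.31879195
(T ratio)^alpha = 1.31879195^1.6 = 1.556977
(P/Pref)^beta = 5^(-0.12) = 0.824373
SL = 0.35 * 1.556977 * 0.824373 = 0.4492 m/s


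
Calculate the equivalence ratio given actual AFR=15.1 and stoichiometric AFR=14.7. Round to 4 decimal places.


phi = AFR_stoich / AFR_actual
phi = 14.7 / 15.1 = 0.9735


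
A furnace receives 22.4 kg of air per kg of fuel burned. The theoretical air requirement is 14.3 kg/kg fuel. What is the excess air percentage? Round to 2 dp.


Excess air = actual - stoichiometric = 22.4 - 14.3 = 8.10 kg/kg fuel
Excess air % = (excess / stoich) * 100 = (8.10 / 14.3) * 100 = 56.64%


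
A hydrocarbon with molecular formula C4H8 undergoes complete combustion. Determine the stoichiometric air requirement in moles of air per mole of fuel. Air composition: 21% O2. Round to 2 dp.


Balanced combustion: C4H8 + 6 O2 -> 4 CO2 + 4 H2O
O2 needed = C + H/4 = 4 + 8/4 = 6.00 moles
Air moles = O2 / 0.21 = 6.00 / 0.21 = 28.57 moles air


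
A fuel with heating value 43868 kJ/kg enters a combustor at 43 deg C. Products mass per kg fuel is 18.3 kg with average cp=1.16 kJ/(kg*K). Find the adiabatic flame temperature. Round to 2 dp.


T_ad = T_in + Hc / (m_p * cp)
Denominator = 18.3 * 1.16 = 21.2280
Temperature rise = 43868 / 21.2280 = 2066.52 K
T_ad = 43 + 2066.52 = 2109.52 deg C


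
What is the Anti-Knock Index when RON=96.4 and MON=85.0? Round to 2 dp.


AKI = (RON + MON) / 2
AKI = (96.4 + 85.0) / 2
AKI = 181.4 / 2 = 90.70


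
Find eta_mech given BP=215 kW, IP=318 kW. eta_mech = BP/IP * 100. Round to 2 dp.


eta_mech = (BP / IP) * 100
Ratio = 215 / 318 = 0.6761
eta_mech = 0.6761 * 100 = 67.61%


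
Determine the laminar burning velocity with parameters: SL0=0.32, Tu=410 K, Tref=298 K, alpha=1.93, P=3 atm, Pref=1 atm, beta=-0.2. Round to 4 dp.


SL = SL0 * (Tu/Tref)^alpha * (P/Pref)^beta
T ratio = 410/298 = 1.37583893
(T ratio)^alpha = 1.37583893^1.93 = 1.851124
(P/Pref)^beta = 3^(-0.2) = 0.802742
SL = 0.32 * 1.851124 * 0.802742 = 0.4755 m/s


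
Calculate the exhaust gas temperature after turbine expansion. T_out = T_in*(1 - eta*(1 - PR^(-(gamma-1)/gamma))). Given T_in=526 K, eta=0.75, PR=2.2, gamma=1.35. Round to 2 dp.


T_out = T_in * (1 - eta * (1 - PR^(-(gamma-1)/gamma)))
Exponent = -(1.35-1)/1.35 = -0.25925926
PR^exp = 2.2^(-0.25925926) = 0.81512413
Factor = 1 - 0.75*(1 - 0.81512413) = 0.86134310
T_out = 526 * 0.86134310 = 453.07 K


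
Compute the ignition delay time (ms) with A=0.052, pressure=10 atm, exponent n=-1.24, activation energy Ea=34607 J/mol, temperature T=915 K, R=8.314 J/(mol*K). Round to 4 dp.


tau = A * P^n * exp(Ea/(R*T))
P^n = 10^(-1.24) = 0.05754399
Ea/(R*T) = 34607/(8.314*915) = 4.549177
exp(Ea/(R*T)) = 94.554562
tau = 0.052 * 0.05754399 * 94.554562 = 0.2829 ms


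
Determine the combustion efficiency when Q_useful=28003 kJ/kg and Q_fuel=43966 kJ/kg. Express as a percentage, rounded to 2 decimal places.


Efficiency = (Q_useful / Q_fuel) * 100
Efficiency = (28003 / 43966) * 100
Efficiency = 0.6369 * 100 = 63.69%


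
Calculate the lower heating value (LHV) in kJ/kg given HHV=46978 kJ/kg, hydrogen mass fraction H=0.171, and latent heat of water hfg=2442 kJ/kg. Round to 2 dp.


LHV = HHV - hfg * 9 * H
Water correction = 2442 * 9 * 0.171 = 3758.238 kJ/kg
LHV = 46978 - 3758.238 = 43219.76 kJ/kg


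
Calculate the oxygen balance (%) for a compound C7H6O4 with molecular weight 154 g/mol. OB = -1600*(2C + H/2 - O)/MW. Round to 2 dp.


OB = -1600 * (2C + H/2 - O) / MW
Inner = 2*7 + 6/2 - 4 = 13.00
OB = -1600 * 13.00 / 154 = -135.06%


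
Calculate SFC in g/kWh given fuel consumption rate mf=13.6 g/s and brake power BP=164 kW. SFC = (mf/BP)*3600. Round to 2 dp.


SFC = (mf / BP) * 3600
Rate = 13.6 / 164 = 0.082927 g/(s*kW)
SFC = 0.082927 * 3600 = 298.54 g/kWh


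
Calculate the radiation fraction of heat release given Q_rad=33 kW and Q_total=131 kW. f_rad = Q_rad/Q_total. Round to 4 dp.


f_rad = Q_rad / Q_total
f_rad = 33 / 131 = 0.2519


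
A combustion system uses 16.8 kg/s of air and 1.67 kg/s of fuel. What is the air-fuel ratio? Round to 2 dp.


AFR = m_air / m_fuel
AFR = 16.8 / 1.67 = 10.06


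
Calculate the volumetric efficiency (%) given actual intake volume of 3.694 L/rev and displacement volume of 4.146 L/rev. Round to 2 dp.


eta_v = (V_actual / V_disp) * 100
Ratio = 3.694 / 4.146 = 0.8910
eta_v = 0.8910 * 100 = 89.10%


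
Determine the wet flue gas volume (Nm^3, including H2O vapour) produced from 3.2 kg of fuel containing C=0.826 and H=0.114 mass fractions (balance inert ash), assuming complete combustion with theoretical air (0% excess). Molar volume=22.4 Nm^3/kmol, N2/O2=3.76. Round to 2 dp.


Per kg fuel: CO2 = (C/12 kmol)*22.4 = (0.826/12)*22.4 = 1.54187 Nm^3
Per kg fuel: H2O = (H/2 kmol)*22.4 = (0.114/2)*22.4 = 1.27680 Nm^3
O2 needed per kg fuel = C/12 + H/4 = 0.826/12 + 0.114/4 = 0.09733333 kmol
Per kg fuel: N2 = O2*3.76*22.4 = 0.09733333*3.76*22.4 = 8.19780 Nm^3
Total per kg = 1.54187 + 1.27680 + 8.19780 = 11.01647 Nm^3
Total = 11.01647 * 3.2 = 35.25 Nm^3


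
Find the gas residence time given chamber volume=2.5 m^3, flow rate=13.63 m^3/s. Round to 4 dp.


tau = V / Q_flow
tau = 2.5 / 13.63 = 0.1834 s


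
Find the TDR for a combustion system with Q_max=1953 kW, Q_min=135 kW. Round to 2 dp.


TDR = Q_max / Q_min
TDR = 1953 / 135 = 14.47


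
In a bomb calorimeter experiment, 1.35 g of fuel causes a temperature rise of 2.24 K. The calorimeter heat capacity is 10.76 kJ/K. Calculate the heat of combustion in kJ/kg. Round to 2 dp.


Hc = C_cal * delta_T / m_fuel
Q_released = 10.76 * 2.24 = 24.1024 kJ
m_fuel = 1.35 g = 1.35/1000 kg = 0.001350 kg
Hc = 24.1024 / 0.001350 = 17853.63 kJ/kg


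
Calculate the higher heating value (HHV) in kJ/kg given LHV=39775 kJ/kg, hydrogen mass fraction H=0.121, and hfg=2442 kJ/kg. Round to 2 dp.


HHV = LHV + hfg * 9 * H
Water addition = 2442 * 9 * 0.121 = 2659.338 kJ/kg
HHV = 39775 + 2659.338 = 42434.34 kJ/kg


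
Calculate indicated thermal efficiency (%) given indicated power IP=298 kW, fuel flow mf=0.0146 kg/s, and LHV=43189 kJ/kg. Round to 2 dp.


eta_ith = (IP / (mf * LHV)) * 100
Denominator = 0.0146 * 43189 = 630.5594 kW
eta_ith = (298 / 630.5594) * 100 = 47.26%


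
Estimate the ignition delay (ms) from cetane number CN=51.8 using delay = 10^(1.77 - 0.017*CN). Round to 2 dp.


delay = 10^(1.77 - 0.017*CN)
Exponent = 1.77 - 0.017*51.8 = 0.8894
delay = 10^0.8894 = 7.75 ms


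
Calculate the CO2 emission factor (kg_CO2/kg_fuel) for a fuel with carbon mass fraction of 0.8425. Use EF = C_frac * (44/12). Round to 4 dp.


EF = C_frac * (M_CO2 / M_C)
EF = 0.8425 * (44/12)
EF = 0.8425 * 3.666667 = 3.0892 kg_CO2/kg_fuel


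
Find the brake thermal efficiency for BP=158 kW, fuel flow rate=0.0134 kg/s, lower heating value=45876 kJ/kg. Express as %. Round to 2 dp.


eta_BTE = (BP / (mf * LHV)) * 100
Denominator = 0.0134 * 45876 = 614.7384 kW
eta_BTE = (158 / 614.7384) * 100 = 25.70%


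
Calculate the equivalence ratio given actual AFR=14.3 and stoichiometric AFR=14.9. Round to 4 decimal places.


phi = AFR_stoich / AFR_actual
phi = 14.9 / 14.3 = 1.0420


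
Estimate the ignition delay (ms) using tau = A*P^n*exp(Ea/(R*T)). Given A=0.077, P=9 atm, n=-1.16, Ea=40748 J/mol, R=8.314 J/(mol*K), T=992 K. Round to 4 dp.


tau = A * P^n * exp(Ea/(R*T))
P^n = 9^(-1.16) = 0.07817694
Ea/(R*T) = 40748/(8.314*992) = 4.940656
exp(Ea/(R*T)) = 139.861951
tau = 0.077 * 0.07817694 * 139.861951 = 0.8419 ms


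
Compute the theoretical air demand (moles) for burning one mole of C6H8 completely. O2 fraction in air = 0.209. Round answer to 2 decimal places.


Balanced combustion: C6H8 + 8 O2 -> 6 CO2 + 4 H2O
O2 needed = C + H/4 = 6 + 8/4 = 8.00 moles
Air moles = O2 / 0.209 = 8.00 / 0.209 = 38.28 moles air


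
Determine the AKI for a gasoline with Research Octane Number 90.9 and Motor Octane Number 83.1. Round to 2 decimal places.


AKI = (RON + MON) / 2
AKI = (90.9 + 83.1) / 2
AKI = 174.0 / 2 = 87.00


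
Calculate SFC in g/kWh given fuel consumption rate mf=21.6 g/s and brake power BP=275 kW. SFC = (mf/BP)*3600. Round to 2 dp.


SFC = (mf / BP) * 3600
Rate = 21.6 / 275 = 0.078545 g/(s*kW)
SFC = 0.078545 * 3600 = 282.76 g/kWh


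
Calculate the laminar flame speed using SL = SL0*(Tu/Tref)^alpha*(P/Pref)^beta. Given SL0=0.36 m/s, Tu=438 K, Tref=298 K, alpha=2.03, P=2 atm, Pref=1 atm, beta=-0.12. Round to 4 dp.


SL = SL0 * (Tu/Tref)^alpha * (P/Pref)^beta
T ratio = 438/298 = 1.46979866
(T ratio)^alpha = 1.46979866^2.03 = 2.185413
(P/Pref)^beta = 2^(-0.12) = 0.920188
SL = 0.36 * 2.185413 * 0.920188 = 0.7240 m/s


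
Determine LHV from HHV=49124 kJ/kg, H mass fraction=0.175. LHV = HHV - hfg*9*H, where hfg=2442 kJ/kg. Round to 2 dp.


LHV = HHV - hfg * 9 * H
Water correction = 2442 * 9 * 0.175 = 3846.150 kJ/kg
LHV = 49124 - 3846.150 = 45277.85 kJ/kg


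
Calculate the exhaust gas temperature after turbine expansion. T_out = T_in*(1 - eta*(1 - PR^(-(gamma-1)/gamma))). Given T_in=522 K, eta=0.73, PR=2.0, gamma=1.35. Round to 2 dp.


T_out = T_in * (1 - eta * (1 - PR^(-(gamma-1)/gamma)))
Exponent = -(1.35-1)/1.35 = -0.25925926
PR^exp = 2.0^(-0.25925926) = 0.83551680
Factor = 1 - 0.73*(1 - 0.83551680) = 0.87992726
T_out = 522 * 0.87992726 = 459.32 K


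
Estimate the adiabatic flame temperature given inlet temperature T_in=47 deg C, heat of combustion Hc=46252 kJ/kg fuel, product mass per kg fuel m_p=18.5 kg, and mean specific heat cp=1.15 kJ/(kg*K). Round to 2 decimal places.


T_ad = T_in + Hc / (m_p * cp)
Denominator = 18.5 * 1.15 = 21.2750
Temperature rise = 46252 / 21.2750 = 2174.01 K
T_ad = 47 + 2174.01 = 2221.01 deg C


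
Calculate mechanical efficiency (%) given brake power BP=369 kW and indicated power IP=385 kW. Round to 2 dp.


eta_mech = (BP / IP) * 100
Ratio = 369 / 385 = 0.9584
eta_mech = 0.9584 * 100 = 95.84%


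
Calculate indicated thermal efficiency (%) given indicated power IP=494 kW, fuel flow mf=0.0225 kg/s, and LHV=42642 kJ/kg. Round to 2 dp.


eta_ith = (IP / (mf * LHV)) * 100
Denominator = 0.0225 * 42642 = 959.4450 kW
eta_ith = (494 / 959.4450) * 100 = 51.49%


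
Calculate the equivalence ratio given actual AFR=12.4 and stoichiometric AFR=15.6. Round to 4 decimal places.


phi = AFR_stoich / AFR_actual
phi = 15.6 / 12.4 = 1.2581


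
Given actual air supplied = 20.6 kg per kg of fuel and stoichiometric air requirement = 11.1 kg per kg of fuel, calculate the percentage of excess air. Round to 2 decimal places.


Excess air = actual - stoichiometric = 20.6 - 11.1 = 9.50 kg/kg fuel
Excess air % = (excess / stoich) * 100 = (9.50 / 11.1) * 100 = 85.59%


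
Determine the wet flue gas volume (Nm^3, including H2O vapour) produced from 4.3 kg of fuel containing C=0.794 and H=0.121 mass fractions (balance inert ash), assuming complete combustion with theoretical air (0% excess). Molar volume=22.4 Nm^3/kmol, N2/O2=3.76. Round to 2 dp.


Per kg fuel: CO2 = (C/12 kmol)*22.4 = (0.794/12)*22.4 = 1.48213 Nm^3
Per kg fuel: H2O = (H/2 kmol)*22.4 = (0.121/2)*22.4 = 1.35520 Nm^3
O2 needed per kg fuel = C/12 + H/4 = 0.794/12 + 0.121/4 = 0.09641667 kmol
Per kg fuel: N2 = O2*3.76*22.4 = 0.09641667*3.76*22.4 = 8.12060 Nm^3
Total per kg = 1.48213 + 1.35520 + 8.12060 = 10.95793 Nm^3
Total = 10.95793 * 4.3 = 47.12 Nm^3


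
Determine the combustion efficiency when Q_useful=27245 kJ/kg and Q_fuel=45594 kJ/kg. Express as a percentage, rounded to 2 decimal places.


Efficiency = (Q_useful / Q_fuel) * 100
Efficiency = (27245 / 45594) * 100
Efficiency = 0.5976 * 100 = 59.76%


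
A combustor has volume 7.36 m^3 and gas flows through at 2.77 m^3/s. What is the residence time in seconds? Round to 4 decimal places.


tau = V / Q_flow
tau = 7.36 / 2.77 = 2.6570 s


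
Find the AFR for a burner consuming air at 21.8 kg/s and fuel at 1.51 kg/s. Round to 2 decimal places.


AFR = m_air / m_fuel
AFR = 21.8 / 1.51 = 14.44


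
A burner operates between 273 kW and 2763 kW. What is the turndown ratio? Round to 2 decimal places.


TDR = Q_max / Q_min
TDR = 2763 / 273 = 10.12


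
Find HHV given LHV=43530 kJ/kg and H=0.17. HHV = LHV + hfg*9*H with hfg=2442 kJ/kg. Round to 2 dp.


HHV = LHV + hfg * 9 * H
Water addition = 2442 * 9 * 0.17 = 3736.260 kJ/kg
HHV = 43530 + 3736.260 = 47266.26 kJ/kg


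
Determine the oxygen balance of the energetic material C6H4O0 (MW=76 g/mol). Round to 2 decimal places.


OB = -1600 * (2C + H/2 - O) / MW
Inner = 2*6 + 4/2 - 0 = 14.00
OB = -1600 * 14.00 / 76 = -294.74%


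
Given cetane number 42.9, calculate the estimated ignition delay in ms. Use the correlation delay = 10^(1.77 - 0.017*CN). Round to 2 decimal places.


delay = 10^(1.77 - 0.017*CN)
Exponent = 1.77 - 0.017*42.9 = 1.0407
delay = 10^1.0407 = 10.98 ms


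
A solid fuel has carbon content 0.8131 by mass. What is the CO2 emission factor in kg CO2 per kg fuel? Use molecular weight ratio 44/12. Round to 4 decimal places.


EF = C_frac * (M_CO2 / M_C)
EF = 0.8131 * (44/12)
EF = 0.8131 * 3.666667 = 2.9814 kg_CO2/kg_fuel


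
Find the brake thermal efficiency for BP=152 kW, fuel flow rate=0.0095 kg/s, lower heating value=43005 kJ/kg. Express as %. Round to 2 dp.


eta_BTE = (BP / (mf * LHV)) * 100
Denominator = 0.0095 * 43005 = 408.5475 kW
eta_BTE = (152 / 408.5475) * 100 = 37.20%


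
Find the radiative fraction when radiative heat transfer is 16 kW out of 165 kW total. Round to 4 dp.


f_rad = Q_rad / Q_total
f_rad = 16 / 165 = 0.0970


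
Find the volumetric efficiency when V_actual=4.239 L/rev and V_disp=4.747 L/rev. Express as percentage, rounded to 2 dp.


eta_v = (V_actual / V_disp) * 100
Ratio = 4.239 / 4.747 = 0.8930
eta_v = 0.8930 * 100 = 89.30%


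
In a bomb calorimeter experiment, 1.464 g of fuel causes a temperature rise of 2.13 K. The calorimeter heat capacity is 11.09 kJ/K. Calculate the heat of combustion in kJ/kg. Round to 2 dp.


Hc = C_cal * delta_T / m_fuel
Q_released = 11.09 * 2.13 = 23.6217 kJ
m_fuel = 1.464 g = 1.464/1000 kg = 0.001464 kg
Hc = 23.6217 / 0.001464 = 16135.04 kJ/kg


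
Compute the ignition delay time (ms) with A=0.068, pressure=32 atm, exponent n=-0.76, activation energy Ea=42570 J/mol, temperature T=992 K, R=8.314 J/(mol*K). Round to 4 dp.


tau = A * P^n * exp(Ea/(R*T))
P^n = 32^(-0.76) = 0.07179365
Ea/(R*T) = 42570/(8.314*992) = 5.161572
exp(Ea/(R*T)) = 174.438391
tau = 0.068 * 0.07179365 * 174.438391 = 0.8516 ms


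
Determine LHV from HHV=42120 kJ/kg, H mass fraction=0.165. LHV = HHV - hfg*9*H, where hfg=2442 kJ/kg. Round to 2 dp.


LHV = HHV - hfg * 9 * H
Water correction = 2442 * 9 * 0.165 = 3626.370 kJ/kg
LHV = 42120 - 3626.370 = 38493.63 kJ/kg


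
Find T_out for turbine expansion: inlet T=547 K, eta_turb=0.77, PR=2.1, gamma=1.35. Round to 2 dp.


T_out = T_in * (1 - eta * (1 - PR^(-(gamma-1)/gamma)))
Exponent = -(1.35-1)/1.35 = -0.25925926
PR^exp = 2.1^(-0.25925926) = 0.82501466
Factor = 1 - 0.77*(1 - 0.82501466) = 0.86526129
T_out = 547 * 0.86526129 = 473.30 K


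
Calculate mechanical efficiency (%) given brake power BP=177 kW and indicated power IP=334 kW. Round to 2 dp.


eta_mech = (BP / IP) * 100
Ratio = 177 / 334 = 0.5299
eta_mech = 0.5299 * 100 = 52.99%


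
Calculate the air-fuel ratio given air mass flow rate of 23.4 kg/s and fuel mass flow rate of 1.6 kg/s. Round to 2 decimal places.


AFR = m_air / m_fuel
AFR = 23.4 / 1.6 = 14.63


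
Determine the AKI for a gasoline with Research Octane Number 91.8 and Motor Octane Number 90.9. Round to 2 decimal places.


AKI = (RON + MON) / 2
AKI = (91.8 + 90.9) / 2
AKI = 182.7 / 2 = 91.35


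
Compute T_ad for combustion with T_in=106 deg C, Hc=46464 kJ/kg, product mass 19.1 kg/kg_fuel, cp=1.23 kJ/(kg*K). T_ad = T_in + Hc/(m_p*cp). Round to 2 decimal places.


T_ad = T_in + Hc / (m_p * cp)
Denominator = 19.1 * 1.23 = 23.4930
Temperature rise = 46464 / 23.4930 = 1977.78 K
T_ad = 106 + 1977.78 = 2083.78 deg C


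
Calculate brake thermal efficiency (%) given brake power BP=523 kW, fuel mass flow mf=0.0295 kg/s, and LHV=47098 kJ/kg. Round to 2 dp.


eta_BTE = (BP / (mf * LHV)) * 100
Denominator = 0.0295 * 47098 = 1389.3910 kW
eta_BTE = (523 / 1389.3910) * 100 = 37.64%


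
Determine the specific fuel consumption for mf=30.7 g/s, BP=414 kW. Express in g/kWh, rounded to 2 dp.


SFC = (mf / BP) * 3600
Rate = 30.7 / 414 = 0.074155 g/(s*kW)
SFC = 0.074155 * 3600 = 266.96 g/kWh


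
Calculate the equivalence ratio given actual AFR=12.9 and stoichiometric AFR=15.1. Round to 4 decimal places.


phi = AFR_stoich / AFR_actual
phi = 15.1 / 12.9 = 1.1705


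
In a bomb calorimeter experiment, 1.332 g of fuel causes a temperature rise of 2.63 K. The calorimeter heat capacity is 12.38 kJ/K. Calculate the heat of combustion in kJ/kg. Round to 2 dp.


Hc = C_cal * delta_T / m_fuel
Q_released = 12.38 * 2.63 = 32.5594 kJ
m_fuel = 1.332 g = 1.332/1000 kg = 0.001332 kg
Hc = 32.5594 / 0.001332 = 24443.99 kJ/kg


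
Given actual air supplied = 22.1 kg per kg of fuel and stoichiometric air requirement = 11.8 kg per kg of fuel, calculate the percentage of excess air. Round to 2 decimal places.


Excess air = actual - stoichiometric = 22.1 - 11.8 = 10.30 kg/kg fuel
Excess air % = (excess / stoich) * 100 = (10.30 / 11.8) * 100 = 87.29%


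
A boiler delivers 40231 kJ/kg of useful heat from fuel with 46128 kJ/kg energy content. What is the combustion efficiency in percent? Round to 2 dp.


Efficiency = (Q_useful / Q_fuel) * 100
Efficiency = (40231 / 46128) * 100
Efficiency = 0.8722 * 100 = 87.22%


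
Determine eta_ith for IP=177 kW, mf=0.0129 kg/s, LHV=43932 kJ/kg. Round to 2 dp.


eta_ith = (IP / (mf * LHV)) * 100
Denominator = 0.0129 * 43932 = 566.7228 kW
eta_ith = (177 / 566.7228) * 100 = 31.23%


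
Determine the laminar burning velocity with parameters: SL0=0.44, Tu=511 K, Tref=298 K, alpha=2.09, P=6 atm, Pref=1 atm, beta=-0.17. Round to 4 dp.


SL = SL0 * (Tu/Tref)^alpha * (P/Pref)^beta
T ratio = 511/298 = 1.71476510
(T ratio)^alpha = 1.71476510^2.09 = 3.086652
(P/Pref)^beta = 6^(-0.17) = 0.737419
SL = 0.44 * 3.086652 * 0.737419 = 1.0015 m/s


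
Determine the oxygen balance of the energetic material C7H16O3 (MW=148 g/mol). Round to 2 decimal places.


OB = -1600 * (2C + H/2 - O) / MW
Inner = 2*7 + 16/2 - 3 = 19.00
OB = -1600 * 19.00 / 148 = -205.41%


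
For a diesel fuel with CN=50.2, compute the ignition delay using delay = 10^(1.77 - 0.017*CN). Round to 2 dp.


delay = 10^(1.77 - 0.017*CN)
Exponent = 1.77 - 0.017*50.2 = 0.9166
delay = 10^0.9166 = 8.25 ms


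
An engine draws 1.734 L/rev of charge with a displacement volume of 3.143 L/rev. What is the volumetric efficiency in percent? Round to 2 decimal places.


eta_v = (V_actual / V_disp) * 100
Ratio = 1.734 / 3.143 = 0.5517
eta_v = 0.5517 * 100 = 55.17%


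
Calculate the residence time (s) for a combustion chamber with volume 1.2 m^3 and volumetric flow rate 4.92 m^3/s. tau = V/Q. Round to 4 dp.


tau = V / Q_flow
tau = 1.2 / 4.92 = 0.2439 s


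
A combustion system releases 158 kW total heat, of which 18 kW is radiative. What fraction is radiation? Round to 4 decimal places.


f_rad = Q_rad / Q_total
f_rad = 18 / 158 = 0.1139


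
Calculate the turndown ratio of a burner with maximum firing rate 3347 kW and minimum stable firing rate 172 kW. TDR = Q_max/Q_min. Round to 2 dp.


TDR = Q_max / Q_min
TDR = 3347 / 172 = 19.46


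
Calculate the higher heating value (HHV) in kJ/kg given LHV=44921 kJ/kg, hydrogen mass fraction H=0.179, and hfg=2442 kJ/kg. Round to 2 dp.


HHV = LHV + hfg * 9 * H
Water addition = 2442 * 9 * 0.179 = 3934.062 kJ/kg
HHV = 44921 + 3934.062 = 48855.06 kJ/kg


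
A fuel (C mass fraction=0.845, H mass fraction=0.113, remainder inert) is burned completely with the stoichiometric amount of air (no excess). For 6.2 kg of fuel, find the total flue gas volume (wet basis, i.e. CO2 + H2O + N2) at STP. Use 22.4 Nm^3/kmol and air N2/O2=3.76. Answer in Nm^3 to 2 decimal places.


Per kg fuel: CO2 = (C/12 kmol)*22.4 = (0.845/12)*22.4 = 1.57733 Nm^3
Per kg fuel: H2O = (H/2 kmol)*22.4 = (0.113/2)*22.4 = 1.26560 Nm^3
O2 needed per kg fuel = C/12 + H/4 = 0.845/12 + 0.113/4 = 0.09866667 kmol
Per kg fuel: N2 = O2*3.76*22.4 = 0.09866667*3.76*22.4 = 8.31010 Nm^3
Total per kg = 1.57733 + 1.26560 + 8.31010 = 11.15303 Nm^3
Total = 11.15303 * 6.2 = 69.15 Nm^3


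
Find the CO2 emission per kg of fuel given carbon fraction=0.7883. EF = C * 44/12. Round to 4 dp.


EF = C_frac * (M_CO2 / M_C)
EF = 0.7883 * (44/12)
EF = 0.7883 * 3.666667 = 2.8904 kg_CO2/kg_fuel


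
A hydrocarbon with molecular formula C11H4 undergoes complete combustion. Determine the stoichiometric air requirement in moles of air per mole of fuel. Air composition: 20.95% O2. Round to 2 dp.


Balanced combustion: C11H4 + 12 O2 -> 11 CO2 + 2 H2O
O2 needed = C + H/4 = 11 + 4/4 = 12.00 moles
Air moles = O2 / 0.2095 = 12.00 / 0.2095 = 57.28 moles air


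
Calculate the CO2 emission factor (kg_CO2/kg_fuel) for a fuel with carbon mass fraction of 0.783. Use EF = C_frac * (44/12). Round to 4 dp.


EF = C_frac * (M_CO2 / M_C)
EF = 0.783 * (44/12)
EF = 0.783 * 3.666667 = 2.8710 kg_CO2/kg_fuel


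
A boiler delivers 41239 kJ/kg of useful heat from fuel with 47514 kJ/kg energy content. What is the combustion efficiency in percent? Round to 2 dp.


Efficiency = (Q_useful / Q_fuel) * 100
Efficiency = (41239 / 47514) * 100
Efficiency = 0.8679 * 100 = 86.79%


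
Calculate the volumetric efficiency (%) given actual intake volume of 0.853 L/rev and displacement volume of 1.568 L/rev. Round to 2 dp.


eta_v = (V_actual / V_disp) * 100
Ratio = 0.853 / 1.568 = 0.5440
eta_v = 0.5440 * 100 = 54.40%


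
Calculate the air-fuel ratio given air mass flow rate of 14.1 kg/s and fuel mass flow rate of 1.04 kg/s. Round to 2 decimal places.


AFR = m_air / m_fuel
AFR = 14.1 / 1.04 = 13.56


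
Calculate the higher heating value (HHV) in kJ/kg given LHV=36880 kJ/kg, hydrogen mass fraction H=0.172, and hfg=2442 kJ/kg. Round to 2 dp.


HHV = LHV + hfg * 9 * H
Water addition = 2442 * 9 * 0.172 = 3780.216 kJ/kg
HHV = 36880 + 3780.216 = 40660.22 kJ/kg


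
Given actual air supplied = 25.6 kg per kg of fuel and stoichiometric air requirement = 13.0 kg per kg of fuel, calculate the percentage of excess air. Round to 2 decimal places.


Excess air = actual - stoichiometric = 25.6 - 13.0 = 12.60 kg/kg fuel
Excess air % = (excess / stoich) * 100 = (12.60 / 13.0) * 100 = 96.92%


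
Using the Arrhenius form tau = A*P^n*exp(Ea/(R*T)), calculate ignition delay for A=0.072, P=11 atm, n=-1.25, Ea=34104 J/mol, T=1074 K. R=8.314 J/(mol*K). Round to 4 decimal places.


tau = A * P^n * exp(Ea/(R*T))
P^n = 11^(-1.25) = 0.04991823
Ea/(R*T) = 34104/(8.314*1074) = 3.819364
exp(Ea/(R*T)) = 45.575200
tau = 0.072 * 0.04991823 * 45.575200 = 0.1638 ms


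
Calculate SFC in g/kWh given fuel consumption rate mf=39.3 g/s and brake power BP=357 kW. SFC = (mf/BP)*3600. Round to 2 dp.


SFC = (mf / BP) * 3600
Rate = 39.3 / 357 = 0.110084 g/(s*kW)
SFC = 0.110084 * 3600 = 396.30 g/kWh


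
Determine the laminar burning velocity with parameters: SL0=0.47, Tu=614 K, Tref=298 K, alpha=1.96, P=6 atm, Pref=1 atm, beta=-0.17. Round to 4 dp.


SL = SL0 * (Tu/Tref)^alpha * (P/Pref)^beta
T ratio = 614/298 = 2.06040268
(T ratio)^alpha = 2.06040268^1.96 = 4.124261
(P/Pref)^beta = 6^(-0.17) = 0.737419
SL = 0.47 * 4.124261 * 0.737419 = 1.4294 m/s


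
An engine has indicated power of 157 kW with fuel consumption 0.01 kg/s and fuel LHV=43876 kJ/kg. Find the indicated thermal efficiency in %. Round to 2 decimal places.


eta_ith = (IP / (mf * LHV)) * 100
Denominator = 0.01 * 43876 = 438.7600 kW
eta_ith = (157 / 438.7600) * 100 = 35.78%


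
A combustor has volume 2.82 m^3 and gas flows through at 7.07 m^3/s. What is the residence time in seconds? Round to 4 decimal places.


tau = V / Q_flow
tau = 2.82 / 7.07 = 0.3989 s


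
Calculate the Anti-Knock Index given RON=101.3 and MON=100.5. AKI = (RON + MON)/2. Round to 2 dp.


AKI = (RON + MON) / 2
AKI = (101.3 + 100.5) / 2
AKI = 201.8 / 2 = 100.90


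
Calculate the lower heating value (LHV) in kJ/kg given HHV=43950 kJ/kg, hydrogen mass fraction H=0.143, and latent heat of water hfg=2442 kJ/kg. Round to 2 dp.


LHV = HHV - hfg * 9 * H
Water correction = 2442 * 9 * 0.143 = 3142.854 kJ/kg
LHV = 43950 - 3142.854 = 40807.15 kJ/kg


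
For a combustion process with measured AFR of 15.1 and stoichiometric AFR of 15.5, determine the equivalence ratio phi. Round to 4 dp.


phi = AFR_stoich / AFR_actual
phi = 15.5 / 15.1 = 1.0265


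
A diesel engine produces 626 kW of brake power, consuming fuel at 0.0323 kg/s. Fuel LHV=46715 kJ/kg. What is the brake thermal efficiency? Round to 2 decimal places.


eta_BTE = (BP / (mf * LHV)) * 100
Denominator = 0.0323 * 46715 = 1508.8945 kW
eta_BTE = (626 / 1508.8945) * 100 = 41.49%


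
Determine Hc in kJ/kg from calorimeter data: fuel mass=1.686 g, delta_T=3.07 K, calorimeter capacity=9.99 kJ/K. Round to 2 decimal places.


Hc = C_cal * delta_T / m_fuel
Q_released = 9.99 * 3.07 = 30.6693 kJ
m_fuel = 1.686 g = 1.686/1000 kg = 0.001686 kg
Hc = 30.6693 / 0.001686 = 18190.57 kJ/kg


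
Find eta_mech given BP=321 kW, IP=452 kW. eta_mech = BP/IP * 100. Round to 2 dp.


eta_mech = (BP / IP) * 100
Ratio = 321 / 452 = 0.7102
eta_mech = 0.7102 * 100 = 71.02%


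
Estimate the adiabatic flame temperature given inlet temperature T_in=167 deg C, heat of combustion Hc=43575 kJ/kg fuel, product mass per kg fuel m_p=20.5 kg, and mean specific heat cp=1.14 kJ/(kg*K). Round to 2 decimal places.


T_ad = T_in + Hc / (m_p * cp)
Denominator = 20.5 * 1.14 = 23.3700
Temperature rise = 43575 / 23.3700 = 1864.57 K
T_ad = 167 + 1864.57 = 2031.57 deg C


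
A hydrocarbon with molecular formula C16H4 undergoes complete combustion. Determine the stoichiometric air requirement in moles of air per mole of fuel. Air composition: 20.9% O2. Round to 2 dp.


Balanced combustion: C16H4 + 17 O2 -> 16 CO2 + 2 H2O
O2 needed = C + H/4 = 16 + 4/4 = 17.00 moles
Air moles = O2 / 0.209 = 17.00 / 0.209 = 81.34 moles air


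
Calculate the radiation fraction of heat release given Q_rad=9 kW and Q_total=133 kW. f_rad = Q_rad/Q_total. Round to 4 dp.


f_rad = Q_rad / Q_total
f_rad = 9 / 133 = 0.0677


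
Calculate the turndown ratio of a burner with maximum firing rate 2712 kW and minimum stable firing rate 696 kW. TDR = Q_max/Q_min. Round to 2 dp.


TDR = Q_max / Q_min
TDR = 2712 / 696 = 3.90


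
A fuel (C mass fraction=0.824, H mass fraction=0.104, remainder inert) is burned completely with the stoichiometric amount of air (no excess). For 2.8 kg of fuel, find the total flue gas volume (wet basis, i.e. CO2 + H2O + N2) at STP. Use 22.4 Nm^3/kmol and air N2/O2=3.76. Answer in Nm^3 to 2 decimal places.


Per kg fuel: CO2 = (C/12 kmol)*22.4 = (0.824/12)*22.4 = 1.53813 Nm^3
Per kg fuel: H2O = (H/2 kmol)*22.4 = (0.104/2)*22.4 = 1.16480 Nm^3
O2 needed per kg fuel = C/12 + H/4 = 0.824/12 + 0.104/4 = 0.09466667 kmol
Per kg fuel: N2 = O2*3.76*22.4 = 0.09466667*3.76*22.4 = 7.97321 Nm^3
Total per kg = 1.53813 + 1.16480 + 7.97321 = 10.67614 Nm^3
Total = 10.67614 * 2.8 = 29.89 Nm^3


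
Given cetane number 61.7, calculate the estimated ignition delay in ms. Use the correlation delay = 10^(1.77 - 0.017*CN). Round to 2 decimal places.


delay = 10^(1.77 - 0.017*CN)
Exponent = 1.77 - 0.017*61.7 = 0.7211
delay = 10^0.7211 = 5.26 ms


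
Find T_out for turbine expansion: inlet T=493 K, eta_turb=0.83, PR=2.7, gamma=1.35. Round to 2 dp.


T_out = T_in * (1 - eta * (1 - PR^(-(gamma-1)/gamma)))
Exponent = -(1.35-1)/1.35 = -0.25925926
PR^exp = 2.7^(-0.25925926) = 0.77297411
Factor = 1 - 0.83*(1 - 0.77297411) = 0.81156851
T_out = 493 * 0.81156851 = 400.10 K


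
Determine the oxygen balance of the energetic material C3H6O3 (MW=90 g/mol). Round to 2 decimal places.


OB = -1600 * (2C + H/2 - O) / MW
Inner = 2*3 + 6/2 - 3 = 6.00
OB = -1600 * 6.00 / 90 = -106.67%


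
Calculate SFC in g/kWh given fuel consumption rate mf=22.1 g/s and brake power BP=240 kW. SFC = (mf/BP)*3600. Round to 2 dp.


SFC = (mf / BP) * 3600
Rate = 22.1 / 240 = 0.092083 g/(s*kW)
SFC = 0.092083 * 3600 = 331.50 g/kWh


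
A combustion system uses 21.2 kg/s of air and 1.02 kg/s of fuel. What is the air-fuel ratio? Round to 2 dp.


AFR = m_air / m_fuel
AFR = 21.2 / 1.02 = 20.78


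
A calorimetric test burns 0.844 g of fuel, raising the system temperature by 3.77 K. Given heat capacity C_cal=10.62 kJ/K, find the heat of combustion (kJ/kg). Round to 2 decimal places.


Hc = C_cal * delta_T / m_fuel
Q_released = 10.62 * 3.77 = 40.0374 kJ
m_fuel = 0.844 g = 0.844/1000 kg = 0.000844 kg
Hc = 40.0374 / 0.000844 = 47437.68 kJ/kg


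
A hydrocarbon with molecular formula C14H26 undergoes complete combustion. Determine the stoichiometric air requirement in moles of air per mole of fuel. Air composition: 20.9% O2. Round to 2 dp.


Balanced combustion: C14H26 + 20.5 O2 -> 14 CO2 + 13 H2O
O2 needed = C + H/4 = 14 + 26/4 = 20.50 moles
Air moles = O2 / 0.209 = 20.50 / 0.209 = 98.09 moles air
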